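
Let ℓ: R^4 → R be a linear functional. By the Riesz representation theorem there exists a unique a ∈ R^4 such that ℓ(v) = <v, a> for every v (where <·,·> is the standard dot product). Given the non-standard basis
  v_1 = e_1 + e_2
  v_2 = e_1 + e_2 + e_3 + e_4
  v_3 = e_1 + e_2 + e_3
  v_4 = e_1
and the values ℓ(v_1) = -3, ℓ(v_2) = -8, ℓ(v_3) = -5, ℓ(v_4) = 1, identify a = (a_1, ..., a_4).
a = (1, -4, -2, -3)

Write a = (a_1, ..., a_4) in the standard basis. For each basis vector v_i, ℓ(v_i) = <v_i, a> is a linear equation in the a_j's. Collect the n equations into a matrix system V a = ℓ, where row i of V is v_i (expressed in the standard basis). Since V is invertible (lower-triangular with 1s on the diagonal, up to permutation), solve by back-substitution:
  V =
[[1, 1, 0, 0],
 [1, 1, 1, 1],
 [1, 1, 1, 0],
 [1, 0, 0, 0]]
  V a = (-3, -8, -5, 1)
Solving gives a = (1, -4, -2, -3).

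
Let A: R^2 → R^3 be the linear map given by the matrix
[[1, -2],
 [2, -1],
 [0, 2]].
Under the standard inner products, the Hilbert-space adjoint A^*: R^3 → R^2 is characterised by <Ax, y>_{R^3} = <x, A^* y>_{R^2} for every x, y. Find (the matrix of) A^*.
A^* = A^T =
[[1, 2, 0],
 [-2, -1, 2]]

For real matrices with standard dot products, the defining identity <Ax, y> = <x, A^* y> gives (Ax)^T y = x^T (A^*) y, i.e. x^T A^T y = x^T (A^*) y. Since this holds for all x, y, we must have A^* = A^T. Therefore
A^* =
[[1, 2, 0],
 [-2, -1, 2]].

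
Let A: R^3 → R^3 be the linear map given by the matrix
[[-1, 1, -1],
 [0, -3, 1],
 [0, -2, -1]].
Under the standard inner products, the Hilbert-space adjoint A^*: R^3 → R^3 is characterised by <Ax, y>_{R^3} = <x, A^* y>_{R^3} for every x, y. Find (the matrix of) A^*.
A^* = A^T =
[[-1, 0, 0],
 [1, -3, -2],
 [-1, 1, -1]]

For real matrices with standard dot products, the defining identity <Ax, y> = <x, A^* y> gives (Ax)^T y = x^T (A^*) y, i.e. x^T A^T y = x^T (A^*) y. Since this holds for all x, y, we must have A^* = A^T. Therefore
A^* =
[[-1, 0, 0],
 [1, -3, -2],
 [-1, 1, -1]].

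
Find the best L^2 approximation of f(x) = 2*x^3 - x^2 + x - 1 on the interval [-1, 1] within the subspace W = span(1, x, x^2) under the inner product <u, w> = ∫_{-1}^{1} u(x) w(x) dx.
g(x) = -x^2 + 11*x/5 - 1

The best approximation g ∈ W is the orthogonal projection of f onto W. Writing g = a_0 + a_1 x + a_2 x^2, the coefficients solve the normal equations G · a = b where
  G_{ij} = <φ_i, φ_j> and b_i = <f, φ_i>, with φ_0 = 1, φ_1 = x, φ_2 = x^2.
G =
  [2, 0, 2/3]
  [0, 2/3, 0]
  [2/3, 0, 2/5],
b = (-8/3, 22/15, -16/15).
Solving gives a_0 = -1, a_1 = 11/5, a_2 = -1, so
  g(x) = -x^2 + 11*x/5 - 1.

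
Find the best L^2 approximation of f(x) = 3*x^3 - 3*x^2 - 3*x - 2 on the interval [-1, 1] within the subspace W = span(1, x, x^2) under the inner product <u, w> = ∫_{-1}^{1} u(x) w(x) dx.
g(x) = -3*x^2 - 6*x/5 - 2

The best approximation g ∈ W is the orthogonal projection of f onto W. Writing g = a_0 + a_1 x + a_2 x^2, the coefficients solve the normal equations G · a = b where
  G_{ij} = <φ_i, φ_j> and b_i = <f, φ_i>, with φ_0 = 1, φ_1 = x, φ_2 = x^2.
G =
  [2, 0, 2/3]
  [0, 2/3, 0]
  [2/3, 0, 2/5],
b = (-6, -4/5, -38/15).
Solving gives a_0 = -2, a_1 = -6/5, a_2 = -3, so
  g(x) = -3*x^2 - 6*x/5 - 2.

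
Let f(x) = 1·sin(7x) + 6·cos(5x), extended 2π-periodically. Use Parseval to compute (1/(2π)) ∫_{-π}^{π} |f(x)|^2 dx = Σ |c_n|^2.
Σ |c_n|^2 = 37/2

Expand |f|^2 and use orthogonality of {sin(nx), cos(mx)} on [-π, π]:
  ∫_{-π}^{π} sin(nx)^2 dx = π, ∫ cos(mx)^2 dx = π, and cross terms integrate to 0.
So ∫_{-π}^{π} f(x)^2 dx = 1^2 · π + 6^2 · π = (1 + 36)π.
Divide by 2π: (1 + 36)/2 = 37/2.
By Parseval, this equals Σ |c_n|^2.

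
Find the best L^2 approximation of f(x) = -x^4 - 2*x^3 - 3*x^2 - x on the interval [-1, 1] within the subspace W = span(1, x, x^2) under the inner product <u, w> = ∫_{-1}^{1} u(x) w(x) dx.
g(x) = -27*x^2/7 - 11*x/5 + 3/35

The best approximation g ∈ W is the orthogonal projection of f onto W. Writing g = a_0 + a_1 x + a_2 x^2, the coefficients solve the normal equations G · a = b where
  G_{ij} = <φ_i, φ_j> and b_i = <f, φ_i>, with φ_0 = 1, φ_1 = x, φ_2 = x^2.
G =
  [2, 0, 2/3]
  [0, 2/3, 0]
  [2/3, 0, 2/5],
b = (-12/5, -22/15, -52/35).
Solving gives a_0 = 3/35, a_1 = -11/5, a_2 = -27/7, so
  g(x) = -27*x^2/7 - 11*x/5 + 3/35.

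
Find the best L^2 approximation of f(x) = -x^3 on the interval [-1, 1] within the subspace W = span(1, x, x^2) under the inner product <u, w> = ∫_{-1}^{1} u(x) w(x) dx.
g(x) = -3*x/5

The best approximation g ∈ W is the orthogonal projection of f onto W. Writing g = a_0 + a_1 x + a_2 x^2, the coefficients solve the normal equations G · a = b where
  G_{ij} = <φ_i, φ_j> and b_i = <f, φ_i>, with φ_0 = 1, φ_1 = x, φ_2 = x^2.
G =
  [2, 0, 2/3]
  [0, 2/3, 0]
  [2/3, 0, 2/5],
b = (0, -2/5, 0).
Solving gives a_0 = 0, a_1 = -3/5, a_2 = 0, so
  g(x) = -3*x/5.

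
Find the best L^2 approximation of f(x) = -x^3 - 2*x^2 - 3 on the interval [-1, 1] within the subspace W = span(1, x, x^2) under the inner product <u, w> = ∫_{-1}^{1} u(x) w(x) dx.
g(x) = -2*x^2 - 3*x/5 - 3

The best approximation g ∈ W is the orthogonal projection of f onto W. Writing g = a_0 + a_1 x + a_2 x^2, the coefficients solve the normal equations G · a = b where
  G_{ij} = <φ_i, φ_j> and b_i = <f, φ_i>, with φ_0 = 1, φ_1 = x, φ_2 = x^2.
G =
  [2, 0, 2/3]
  [0, 2/3, 0]
  [2/3, 0, 2/5],
b = (-22/3, -2/5, -14/5).
Solving gives a_0 = -3, a_1 = -3/5, a_2 = -2, so
  g(x) = -2*x^2 - 3*x/5 - 3.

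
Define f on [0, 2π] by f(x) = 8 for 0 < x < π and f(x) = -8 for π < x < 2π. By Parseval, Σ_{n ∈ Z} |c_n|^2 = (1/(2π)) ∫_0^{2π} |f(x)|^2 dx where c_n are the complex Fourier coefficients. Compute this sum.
Σ |c_n|^2 = 64

Parseval equates the L^2 energy of f (normalised by 1/(2π)) with the ℓ^2 sum of its Fourier coefficients: (1/(2π)) ∫_0^{2π} |f|^2 = Σ |c_n|^2.
Compute the left side: (1/(2π)) [∫_0^π 8^2 dx + ∫_π^{2π} (-8)^2 dx] = (1/(2π)) · (64π + 64π) = (64 + 64)/2 = 64.
So Σ_{n ∈ Z} |c_n|^2 = 64.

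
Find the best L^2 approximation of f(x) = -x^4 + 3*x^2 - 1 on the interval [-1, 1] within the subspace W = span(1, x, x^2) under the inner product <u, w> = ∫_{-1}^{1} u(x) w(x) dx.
g(x) = 15*x^2/7 - 32/35

The best approximation g ∈ W is the orthogonal projection of f onto W. Writing g = a_0 + a_1 x + a_2 x^2, the coefficients solve the normal equations G · a = b where
  G_{ij} = <φ_i, φ_j> and b_i = <f, φ_i>, with φ_0 = 1, φ_1 = x, φ_2 = x^2.
G =
  [2, 0, 2/3]
  [0, 2/3, 0]
  [2/3, 0, 2/5],
b = (-2/5, 0, 26/105).
Solving gives a_0 = -32/35, a_1 = 0, a_2 = 15/7, so
  g(x) = 15*x^2/7 - 32/35.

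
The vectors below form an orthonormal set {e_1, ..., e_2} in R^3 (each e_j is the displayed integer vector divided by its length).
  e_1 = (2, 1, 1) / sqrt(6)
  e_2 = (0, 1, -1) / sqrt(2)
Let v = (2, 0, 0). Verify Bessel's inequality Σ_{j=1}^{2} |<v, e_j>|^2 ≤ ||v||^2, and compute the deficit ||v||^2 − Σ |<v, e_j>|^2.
Σ |<v, e_j>|^2 = 8/3; ||v||^2 = 4; deficit = 4/3

Write each e_j = u_j / sqrt(<u_j, u_j>) where u_j is the displayed integer vector. Then <v, e_j> = <v, u_j> / sqrt(<u_j, u_j>), so |<v, e_j>|^2 = <v, u_j>^2 / <u_j, u_j>.
Coefficients: <v, e_1> = 4/sqrt(6), <v, e_2> = 0/sqrt(2).
Square and sum: Σ |<v, e_j>|^2 = 8/3.
Compute ||v||^2 = v·v = 4.
Deficit = 4 − 8/3 = 4/3 ≥ 0, confirming Bessel's inequality. (The deficit equals ||v − Σ <v,e_j> e_j||^2, the squared distance from v to span{e_j}.)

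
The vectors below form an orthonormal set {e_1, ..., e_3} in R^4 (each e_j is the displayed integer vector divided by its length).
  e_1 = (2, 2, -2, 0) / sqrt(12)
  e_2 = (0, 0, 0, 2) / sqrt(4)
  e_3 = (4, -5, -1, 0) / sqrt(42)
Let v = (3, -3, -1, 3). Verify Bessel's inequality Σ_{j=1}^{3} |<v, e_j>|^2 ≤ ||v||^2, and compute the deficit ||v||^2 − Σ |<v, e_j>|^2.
Σ |<v, e_j>|^2 = 28; ||v||^2 = 28; deficit = 0

Write each e_j = u_j / sqrt(<u_j, u_j>) where u_j is the displayed integer vector. Then <v, e_j> = <v, u_j> / sqrt(<u_j, u_j>), so |<v, e_j>|^2 = <v, u_j>^2 / <u_j, u_j>.
Coefficients: <v, e_1> = 2/sqrt(12), <v, e_2> = 6/sqrt(4), <v, e_3> = 28/sqrt(42).
Square and sum: Σ |<v, e_j>|^2 = 28.
Compute ||v||^2 = v·v = 28.
Deficit = 28 − 28 = 0 ≥ 0, confirming Bessel's inequality. (The deficit equals ||v − Σ <v,e_j> e_j||^2, the squared distance from v to span{e_j}.)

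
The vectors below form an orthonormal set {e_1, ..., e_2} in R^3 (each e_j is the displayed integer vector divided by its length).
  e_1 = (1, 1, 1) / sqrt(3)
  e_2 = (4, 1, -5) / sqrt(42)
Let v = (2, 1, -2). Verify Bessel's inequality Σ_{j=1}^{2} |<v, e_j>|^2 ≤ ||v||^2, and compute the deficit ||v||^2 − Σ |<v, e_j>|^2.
Σ |<v, e_j>|^2 = 125/14; ||v||^2 = 9; deficit = 1/14

Write each e_j = u_j / sqrt(<u_j, u_j>) where u_j is the displayed integer vector. Then <v, e_j> = <v, u_j> / sqrt(<u_j, u_j>), so |<v, e_j>|^2 = <v, u_j>^2 / <u_j, u_j>.
Coefficients: <v, e_1> = 1/sqrt(3), <v, e_2> = 19/sqrt(42).
Square and sum: Σ |<v, e_j>|^2 = 125/14.
Compute ||v||^2 = v·v = 9.
Deficit = 9 − 125/14 = 1/14 ≥ 0, confirming Bessel's inequality. (The deficit equals ||v − Σ <v,e_j> e_j||^2, the squared distance from v to span{e_j}.)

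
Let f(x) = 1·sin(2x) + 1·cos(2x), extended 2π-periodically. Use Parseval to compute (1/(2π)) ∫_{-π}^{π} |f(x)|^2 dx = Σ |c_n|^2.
Σ |c_n|^2 = 1

Expand |f|^2 and use orthogonality of {sin(nx), cos(mx)} on [-π, π]:
  ∫_{-π}^{π} sin(nx)^2 dx = π, ∫ cos(mx)^2 dx = π, and cross terms integrate to 0.
So ∫_{-π}^{π} f(x)^2 dx = 1^2 · π + 1^2 · π = (1 + 1)π.
Divide by 2π: (1 + 1)/2 = 1.
By Parseval, this equals Σ |c_n|^2.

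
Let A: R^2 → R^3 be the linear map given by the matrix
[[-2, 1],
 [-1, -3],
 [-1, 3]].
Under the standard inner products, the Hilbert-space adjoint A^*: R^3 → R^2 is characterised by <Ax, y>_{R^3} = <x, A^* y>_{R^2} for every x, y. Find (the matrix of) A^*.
A^* = A^T =
[[-2, -1, -1],
 [1, -3, 3]]

For real matrices with standard dot products, the defining identity <Ax, y> = <x, A^* y> gives (Ax)^T y = x^T (A^*) y, i.e. x^T A^T y = x^T (A^*) y. Since this holds for all x, y, we must have A^* = A^T. Therefore
A^* =
[[-2, -1, -1],
 [1, -3, 3]].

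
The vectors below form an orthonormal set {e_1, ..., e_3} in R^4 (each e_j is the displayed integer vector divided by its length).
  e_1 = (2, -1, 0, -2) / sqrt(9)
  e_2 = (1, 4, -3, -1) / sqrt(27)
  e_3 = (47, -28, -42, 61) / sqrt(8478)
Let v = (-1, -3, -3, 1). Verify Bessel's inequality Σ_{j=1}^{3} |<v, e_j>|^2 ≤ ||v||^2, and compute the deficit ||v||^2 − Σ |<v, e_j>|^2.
Σ |<v, e_j>|^2 = 1092/157; ||v||^2 = 20; deficit = 2048/157

Write each e_j = u_j / sqrt(<u_j, u_j>) where u_j is the displayed integer vector. Then <v, e_j> = <v, u_j> / sqrt(<u_j, u_j>), so |<v, e_j>|^2 = <v, u_j>^2 / <u_j, u_j>.
Coefficients: <v, e_1> = -1/sqrt(9), <v, e_2> = -5/sqrt(27), <v, e_3> = 224/sqrt(8478).
Square and sum: Σ |<v, e_j>|^2 = 1092/157.
Compute ||v||^2 = v·v = 20.
Deficit = 20 − 1092/157 = 2048/157 ≥ 0, confirming Bessel's inequality. (The deficit equals ||v − Σ <v,e_j> e_j||^2, the squared distance from v to span{e_j}.)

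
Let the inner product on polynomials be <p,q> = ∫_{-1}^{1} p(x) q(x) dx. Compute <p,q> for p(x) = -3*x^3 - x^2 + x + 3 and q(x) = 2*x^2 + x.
<p,q> = 8/3

Expand the product: p(x)·q(x) = -6*x^5 - 5*x^4 + x^3 + 7*x^2 + 3*x.
∫_{-1}^{1} of each monomial x^k gives [2/(k+1) if k even, 0 if k odd]. Integrating term-by-term (or equivalently evaluating the antiderivative F(x) = -x^6 - x^5 + x^4/4 + 7*x^3/3 + 3*x^2/2 at the endpoints):
  F(1) − F(−1) = 25/12 − (-7/12) = 8/3.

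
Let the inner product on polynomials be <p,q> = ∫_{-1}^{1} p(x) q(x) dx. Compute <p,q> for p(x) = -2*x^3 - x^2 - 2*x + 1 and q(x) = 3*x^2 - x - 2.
<p,q> = 4/15

Expand the product: p(x)·q(x) = -6*x^5 - x^4 - x^3 + 7*x^2 + 3*x - 2.
∫_{-1}^{1} of each monomial x^k gives [2/(k+1) if k even, 0 if k odd]. Integrating term-by-term (or equivalently evaluating the antiderivative F(x) = -x^6 - x^5/5 - x^4/4 + 7*x^3/3 + 3*x^2/2 - 2*x at the endpoints):
  F(1) − F(−1) = 23/60 − (7/60) = 4/15.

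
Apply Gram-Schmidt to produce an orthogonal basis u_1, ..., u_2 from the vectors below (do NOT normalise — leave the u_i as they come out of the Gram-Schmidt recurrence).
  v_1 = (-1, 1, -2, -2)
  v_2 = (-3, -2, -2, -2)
Orthogonal basis:
  u_1 = (-1, 1, -2, -2)
  u_2 = (-21/10, -29/10, -1/5, -1/5)

Apply the Gram-Schmidt recurrence
  u_1 = v_1
  u_i = v_i − Σ_{j<i} ((v_i · u_j) / (u_j · u_j)) · u_j.

Step by step this gives:
  u_1 = (-1, 1, -2, -2)
  u_2 = (-21/10, -29/10, -1/5, -1/5)

Orthogonality check:
  u_2 · u_1 = 0 (should be 0)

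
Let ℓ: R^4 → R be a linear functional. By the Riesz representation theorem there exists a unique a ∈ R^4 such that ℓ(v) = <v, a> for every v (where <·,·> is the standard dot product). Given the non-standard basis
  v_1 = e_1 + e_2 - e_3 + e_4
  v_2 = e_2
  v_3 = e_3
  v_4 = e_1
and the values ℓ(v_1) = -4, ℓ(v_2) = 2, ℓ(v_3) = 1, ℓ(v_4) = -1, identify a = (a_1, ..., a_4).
a = (-1, 2, 1, -4)

Write a = (a_1, ..., a_4) in the standard basis. For each basis vector v_i, ℓ(v_i) = <v_i, a> is a linear equation in the a_j's. Collect the n equations into a matrix system V a = ℓ, where row i of V is v_i (expressed in the standard basis). Since V is invertible (lower-triangular with 1s on the diagonal, up to permutation), solve by back-substitution:
  V =
[[1, 1, -1, 1],
 [0, 1, 0, 0],
 [0, 0, 1, 0],
 [1, 0, 0, 0]]
  V a = (-4, 2, 1, -1)
Solving gives a = (-1, 2, 1, -4).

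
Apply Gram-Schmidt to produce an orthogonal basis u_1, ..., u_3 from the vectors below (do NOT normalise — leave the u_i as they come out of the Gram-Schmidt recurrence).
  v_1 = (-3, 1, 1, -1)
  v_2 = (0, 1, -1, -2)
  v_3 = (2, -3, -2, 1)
Orthogonal basis:
  u_1 = (-3, 1, 1, -1)
  u_2 = (1/2, 5/6, -7/6, -11/6)
  u_3 = (-31/34, -63/34, -41/34, -11/34)

Apply the Gram-Schmidt recurrence
  u_1 = v_1
  u_i = v_i − Σ_{j<i} ((v_i · u_j) / (u_j · u_j)) · u_j.

Step by step this gives:
  u_1 = (-3, 1, 1, -1)
  u_2 = (1/2, 5/6, -7/6, -11/6)
  u_3 = (-31/34, -63/34, -41/34, -11/34)

Orthogonality check:
  u_2 · u_1 = 0 (should be 0)
  u_3 · u_1 = 0 (should be 0)
  u_3 · u_2 = 0 (should be 0)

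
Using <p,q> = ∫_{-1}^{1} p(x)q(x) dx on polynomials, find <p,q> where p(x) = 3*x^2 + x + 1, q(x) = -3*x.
<p,q> = -2

Expand the product: p(x)·q(x) = -9*x^3 - 3*x^2 - 3*x.
∫_{-1}^{1} of each monomial x^k gives [2/(k+1) if k even, 0 if k odd]. Integrating term-by-term (or equivalently evaluating the antiderivative F(x) = -9*x^4/4 - x^3 - 3*x^2/2 at the endpoints):
  F(1) − F(−1) = -19/4 − (-11/4) = -2.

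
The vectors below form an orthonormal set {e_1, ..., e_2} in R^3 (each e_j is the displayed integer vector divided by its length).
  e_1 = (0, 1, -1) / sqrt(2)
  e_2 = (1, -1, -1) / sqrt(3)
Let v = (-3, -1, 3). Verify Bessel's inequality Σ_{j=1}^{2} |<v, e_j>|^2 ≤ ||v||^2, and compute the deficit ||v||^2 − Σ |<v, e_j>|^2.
Σ |<v, e_j>|^2 = 49/3; ||v||^2 = 19; deficit = 8/3

Write each e_j = u_j / sqrt(<u_j, u_j>) where u_j is the displayed integer vector. Then <v, e_j> = <v, u_j> / sqrt(<u_j, u_j>), so |<v, e_j>|^2 = <v, u_j>^2 / <u_j, u_j>.
Coefficients: <v, e_1> = -4/sqrt(2), <v, e_2> = -5/sqrt(3).
Square and sum: Σ |<v, e_j>|^2 = 49/3.
Compute ||v||^2 = v·v = 19.
Deficit = 19 − 49/3 = 8/3 ≥ 0, confirming Bessel's inequality. (The deficit equals ||v − Σ <v,e_j> e_j||^2, the squared distance from v to span{e_j}.)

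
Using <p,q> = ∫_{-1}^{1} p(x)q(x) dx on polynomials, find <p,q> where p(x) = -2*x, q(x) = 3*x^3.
<p,q> = -12/5

Expand the product: p(x)·q(x) = -6*x^4.
∫_{-1}^{1} of each monomial x^k gives [2/(k+1) if k even, 0 if k odd]. Integrating term-by-term (or equivalently evaluating the antiderivative F(x) = -6*x^5/5 at the endpoints):
  F(1) − F(−1) = -6/5 − (6/5) = -12/5.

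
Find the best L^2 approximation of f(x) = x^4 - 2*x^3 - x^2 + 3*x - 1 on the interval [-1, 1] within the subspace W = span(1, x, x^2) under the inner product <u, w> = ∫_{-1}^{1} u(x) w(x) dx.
g(x) = -x^2/7 + 9*x/5 - 38/35

The best approximation g ∈ W is the orthogonal projection of f onto W. Writing g = a_0 + a_1 x + a_2 x^2, the coefficients solve the normal equations G · a = b where
  G_{ij} = <φ_i, φ_j> and b_i = <f, φ_i>, with φ_0 = 1, φ_1 = x, φ_2 = x^2.
G =
  [2, 0, 2/3]
  [0, 2/3, 0]
  [2/3, 0, 2/5],
b = (-34/15, 6/5, -82/105).
Solving gives a_0 = -38/35, a_1 = 9/5, a_2 = -1/7, so
  g(x) = -x^2/7 + 9*x/5 - 38/35.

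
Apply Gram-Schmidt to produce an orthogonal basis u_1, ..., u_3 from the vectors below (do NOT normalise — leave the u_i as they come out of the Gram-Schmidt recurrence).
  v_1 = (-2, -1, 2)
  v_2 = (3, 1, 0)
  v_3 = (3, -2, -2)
Orthogonal basis:
  u_1 = (-2, -1, 2)
  u_2 = (13/9, 2/9, 14/9)
  u_3 = (40/41, -120/41, -20/41)

Apply the Gram-Schmidt recurrence
  u_1 = v_1
  u_i = v_i − Σ_{j<i} ((v_i · u_j) / (u_j · u_j)) · u_j.

Step by step this gives:
  u_1 = (-2, -1, 2)
  u_2 = (13/9, 2/9, 14/9)
  u_3 = (40/41, -120/41, -20/41)

Orthogonality check:
  u_2 · u_1 = 0 (should be 0)
  u_3 · u_1 = 0 (should be 0)
  u_3 · u_2 = 0 (should be 0)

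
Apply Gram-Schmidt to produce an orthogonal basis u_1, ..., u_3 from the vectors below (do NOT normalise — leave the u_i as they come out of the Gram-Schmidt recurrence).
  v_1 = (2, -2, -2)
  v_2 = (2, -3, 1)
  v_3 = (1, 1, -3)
Orthogonal basis:
  u_1 = (2, -2, -2)
  u_2 = (2/3, -5/3, 7/3)
  u_3 = (8/13, 6/13, 2/13)

Apply the Gram-Schmidt recurrence
  u_1 = v_1
  u_i = v_i − Σ_{j<i} ((v_i · u_j) / (u_j · u_j)) · u_j.

Step by step this gives:
  u_1 = (2, -2, -2)
  u_2 = (2/3, -5/3, 7/3)
  u_3 = (8/13, 6/13, 2/13)

Orthogonality check:
  u_2 · u_1 = 0 (should be 0)
  u_3 · u_1 = 0 (should be 0)
  u_3 · u_2 = 0 (should be 0)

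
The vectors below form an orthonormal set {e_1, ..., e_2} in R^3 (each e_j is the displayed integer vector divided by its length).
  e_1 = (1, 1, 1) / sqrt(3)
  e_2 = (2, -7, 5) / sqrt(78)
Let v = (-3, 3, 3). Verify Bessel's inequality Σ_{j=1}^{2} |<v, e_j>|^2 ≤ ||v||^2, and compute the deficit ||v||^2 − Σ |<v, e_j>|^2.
Σ |<v, e_j>|^2 = 63/13; ||v||^2 = 27; deficit = 288/13

Write each e_j = u_j / sqrt(<u_j, u_j>) where u_j is the displayed integer vector. Then <v, e_j> = <v, u_j> / sqrt(<u_j, u_j>), so |<v, e_j>|^2 = <v, u_j>^2 / <u_j, u_j>.
Coefficients: <v, e_1> = 3/sqrt(3), <v, e_2> = -12/sqrt(78).
Square and sum: Σ |<v, e_j>|^2 = 63/13.
Compute ||v||^2 = v·v = 27.
Deficit = 27 − 63/13 = 288/13 ≥ 0, confirming Bessel's inequality. (The deficit equals ||v − Σ <v,e_j> e_j||^2, the squared distance from v to span{e_j}.)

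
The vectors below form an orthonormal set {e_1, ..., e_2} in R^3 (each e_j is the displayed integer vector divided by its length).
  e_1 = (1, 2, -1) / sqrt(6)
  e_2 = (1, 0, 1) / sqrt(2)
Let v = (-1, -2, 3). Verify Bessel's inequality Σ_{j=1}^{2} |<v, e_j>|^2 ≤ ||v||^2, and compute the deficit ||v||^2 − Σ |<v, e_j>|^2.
Σ |<v, e_j>|^2 = 38/3; ||v||^2 = 14; deficit = 4/3

Write each e_j = u_j / sqrt(<u_j, u_j>) where u_j is the displayed integer vector. Then <v, e_j> = <v, u_j> / sqrt(<u_j, u_j>), so |<v, e_j>|^2 = <v, u_j>^2 / <u_j, u_j>.
Coefficients: <v, e_1> = -8/sqrt(6), <v, e_2> = 2/sqrt(2).
Square and sum: Σ |<v, e_j>|^2 = 38/3.
Compute ||v||^2 = v·v = 14.
Deficit = 14 − 38/3 = 4/3 ≥ 0, confirming Bessel's inequality. (The deficit equals ||v − Σ <v,e_j> e_j||^2, the squared distance from v to span{e_j}.)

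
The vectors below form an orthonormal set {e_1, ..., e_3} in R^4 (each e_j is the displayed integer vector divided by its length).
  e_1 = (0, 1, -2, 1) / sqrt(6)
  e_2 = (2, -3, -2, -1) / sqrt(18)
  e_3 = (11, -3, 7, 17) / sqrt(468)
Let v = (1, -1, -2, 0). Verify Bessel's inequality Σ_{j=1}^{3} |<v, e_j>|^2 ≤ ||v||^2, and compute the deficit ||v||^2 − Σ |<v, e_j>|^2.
Σ |<v, e_j>|^2 = 6; ||v||^2 = 6; deficit = 0

Write each e_j = u_j / sqrt(<u_j, u_j>) where u_j is the displayed integer vector. Then <v, e_j> = <v, u_j> / sqrt(<u_j, u_j>), so |<v, e_j>|^2 = <v, u_j>^2 / <u_j, u_j>.
Coefficients: <v, e_1> = 3/sqrt(6), <v, e_2> = 9/sqrt(18), <v, e_3> = 0/sqrt(468).
Square and sum: Σ |<v, e_j>|^2 = 6.
Compute ||v||^2 = v·v = 6.
Deficit = 6 − 6 = 0 ≥ 0, confirming Bessel's inequality. (The deficit equals ||v − Σ <v,e_j> e_j||^2, the squared distance from v to span{e_j}.)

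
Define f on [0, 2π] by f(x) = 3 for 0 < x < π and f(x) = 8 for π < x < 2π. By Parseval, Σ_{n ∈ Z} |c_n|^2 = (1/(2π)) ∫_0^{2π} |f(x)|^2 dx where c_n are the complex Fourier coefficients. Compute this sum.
Σ |c_n|^2 = 73/2

Parseval equates the L^2 energy of f (normalised by 1/(2π)) with the ℓ^2 sum of its Fourier coefficients: (1/(2π)) ∫_0^{2π} |f|^2 = Σ |c_n|^2.
Compute the left side: (1/(2π)) [∫_0^π 3^2 dx + ∫_π^{2π} 8^2 dx] = (1/(2π)) · (9π + 64π) = (9 + 64)/2 = 73/2.
So Σ_{n ∈ Z} |c_n|^2 = 73/2.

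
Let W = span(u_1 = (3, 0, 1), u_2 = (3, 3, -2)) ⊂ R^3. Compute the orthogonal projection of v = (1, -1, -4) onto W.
proj_W(v) = (3/19, 29/19, -28/19)

Set up U = [u_1 | ... | u_2] ∈ R^(3×2). The projector onto W = col(U) is P = U (U^T U)^(-1) U^T.
Compute U^T U =
  [10, 7]
  [7, 22],
and U^T v = (-1, 8).
Solve U^T U · c = U^T v for the coefficients: c = (-26/57, 29/57). The projection is proj_W(v) = U c.
Check: (v - proj_W(v)) · u_1 = 0  (should be 0).
Check: (v - proj_W(v)) · u_2 = 0  (should be 0).
Result: proj_W(v) = (3/19, 29/19, -28/19).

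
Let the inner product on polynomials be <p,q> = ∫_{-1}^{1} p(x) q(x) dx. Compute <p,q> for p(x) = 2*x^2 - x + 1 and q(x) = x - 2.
<p,q> = -22/3

Expand the product: p(x)·q(x) = 2*x^3 - 5*x^2 + 3*x - 2.
∫_{-1}^{1} of each monomial x^k gives [2/(k+1) if k even, 0 if k odd]. Integrating term-by-term (or equivalently evaluating the antiderivative F(x) = x^4/2 - 5*x^3/3 + 3*x^2/2 - 2*x at the endpoints):
  F(1) − F(−1) = -5/3 − (17/3) = -22/3.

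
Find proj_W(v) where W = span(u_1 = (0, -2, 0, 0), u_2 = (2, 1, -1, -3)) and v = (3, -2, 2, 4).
proj_W(v) = (-8/7, -2, 4/7, 12/7)

Set up U = [u_1 | ... | u_2] ∈ R^(4×2). The projector onto W = col(U) is P = U (U^T U)^(-1) U^T.
Compute U^T U =
  [4, -2]
  [-2, 15],
and U^T v = (4, -10).
Solve U^T U · c = U^T v for the coefficients: c = (5/7, -4/7). The projection is proj_W(v) = U c.
Check: (v - proj_W(v)) · u_1 = 0  (should be 0).
Check: (v - proj_W(v)) · u_2 = 0  (should be 0).
Result: proj_W(v) = (-8/7, -2, 4/7, 12/7).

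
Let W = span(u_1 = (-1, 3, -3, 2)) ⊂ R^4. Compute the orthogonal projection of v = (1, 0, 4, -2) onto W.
proj_W(v) = (17/23, -51/23, 51/23, -34/23)

Set up U = [u_1 | ... | u_1] ∈ R^(4×1). The projector onto W = col(U) is P = U (U^T U)^(-1) U^T.
Compute U^T U =
  [23],
and U^T v = (-17).
Solve U^T U · c = U^T v for the coefficients: c = (-17/23). The projection is proj_W(v) = U c.
Check: (v - proj_W(v)) · u_1 = 0  (should be 0).
Result: proj_W(v) = (17/23, -51/23, 51/23, -34/23).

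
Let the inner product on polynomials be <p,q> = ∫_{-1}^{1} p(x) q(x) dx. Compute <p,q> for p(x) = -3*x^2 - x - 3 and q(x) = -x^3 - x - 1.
<p,q> = 136/15

Expand the product: p(x)·q(x) = 3*x^5 + x^4 + 6*x^3 + 4*x^2 + 4*x + 3.
∫_{-1}^{1} of each monomial x^k gives [2/(k+1) if k even, 0 if k odd]. Integrating term-by-term (or equivalently evaluating the antiderivative F(x) = x^6/2 + x^5/5 + 3*x^4/2 + 4*x^3/3 + 2*x^2 + 3*x at the endpoints):
  F(1) − F(−1) = 128/15 − (-8/15) = 136/15.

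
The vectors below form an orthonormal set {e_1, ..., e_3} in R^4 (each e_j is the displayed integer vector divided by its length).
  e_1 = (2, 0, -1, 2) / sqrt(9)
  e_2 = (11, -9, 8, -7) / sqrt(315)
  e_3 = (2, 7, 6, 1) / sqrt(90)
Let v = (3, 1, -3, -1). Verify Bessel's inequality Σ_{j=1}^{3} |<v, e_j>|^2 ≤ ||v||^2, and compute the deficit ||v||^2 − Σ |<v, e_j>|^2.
Σ |<v, e_j>|^2 = 6; ||v||^2 = 20; deficit = 14

Write each e_j = u_j / sqrt(<u_j, u_j>) where u_j is the displayed integer vector. Then <v, e_j> = <v, u_j> / sqrt(<u_j, u_j>), so |<v, e_j>|^2 = <v, u_j>^2 / <u_j, u_j>.
Coefficients: <v, e_1> = 7/sqrt(9), <v, e_2> = 7/sqrt(315), <v, e_3> = -6/sqrt(90).
Square and sum: Σ |<v, e_j>|^2 = 6.
Compute ||v||^2 = v·v = 20.
Deficit = 20 − 6 = 14 ≥ 0, confirming Bessel's inequality. (The deficit equals ||v − Σ <v,e_j> e_j||^2, the squared distance from v to span{e_j}.)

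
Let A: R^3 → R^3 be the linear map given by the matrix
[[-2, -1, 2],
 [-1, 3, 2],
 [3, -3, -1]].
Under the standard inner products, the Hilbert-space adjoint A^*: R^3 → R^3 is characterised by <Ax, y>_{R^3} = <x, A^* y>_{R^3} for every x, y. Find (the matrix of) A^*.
A^* = A^T =
[[-2, -1, 3],
 [-1, 3, -3],
 [2, 2, -1]]

For real matrices with standard dot products, the defining identity <Ax, y> = <x, A^* y> gives (Ax)^T y = x^T (A^*) y, i.e. x^T A^T y = x^T (A^*) y. Since this holds for all x, y, we must have A^* = A^T. Therefore
A^* =
[[-2, -1, 3],
 [-1, 3, -3],
 [2, 2, -1]].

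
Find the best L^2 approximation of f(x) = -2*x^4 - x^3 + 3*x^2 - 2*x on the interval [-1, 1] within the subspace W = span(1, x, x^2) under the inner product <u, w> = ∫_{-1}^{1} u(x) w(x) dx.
g(x) = 9*x^2/7 - 13*x/5 + 6/35

The best approximation g ∈ W is the orthogonal projection of f onto W. Writing g = a_0 + a_1 x + a_2 x^2, the coefficients solve the normal equations G · a = b where
  G_{ij} = <φ_i, φ_j> and b_i = <f, φ_i>, with φ_0 = 1, φ_1 = x, φ_2 = x^2.
G =
  [2, 0, 2/3]
  [0, 2/3, 0]
  [2/3, 0, 2/5],
b = (6/5, -26/15, 22/35).
Solving gives a_0 = 6/35, a_1 = -13/5, a_2 = 9/7, so
  g(x) = 9*x^2/7 - 13*x/5 + 6/35.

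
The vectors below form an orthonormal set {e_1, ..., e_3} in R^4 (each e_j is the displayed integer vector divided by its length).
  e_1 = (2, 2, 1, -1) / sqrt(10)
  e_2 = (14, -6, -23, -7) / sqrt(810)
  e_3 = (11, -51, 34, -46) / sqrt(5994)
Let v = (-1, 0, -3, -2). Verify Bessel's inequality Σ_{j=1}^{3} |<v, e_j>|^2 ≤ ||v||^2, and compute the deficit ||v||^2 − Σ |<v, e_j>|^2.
Σ |<v, e_j>|^2 = 507/74; ||v||^2 = 14; deficit = 529/74

Write each e_j = u_j / sqrt(<u_j, u_j>) where u_j is the displayed integer vector. Then <v, e_j> = <v, u_j> / sqrt(<u_j, u_j>), so |<v, e_j>|^2 = <v, u_j>^2 / <u_j, u_j>.
Coefficients: <v, e_1> = -3/sqrt(10), <v, e_2> = 69/sqrt(810), <v, e_3> = -21/sqrt(5994).
Square and sum: Σ |<v, e_j>|^2 = 507/74.
Compute ||v||^2 = v·v = 14.
Deficit = 14 − 507/74 = 529/74 ≥ 0, confirming Bessel's inequality. (The deficit equals ||v − Σ <v,e_j> e_j||^2, the squared distance from v to span{e_j}.)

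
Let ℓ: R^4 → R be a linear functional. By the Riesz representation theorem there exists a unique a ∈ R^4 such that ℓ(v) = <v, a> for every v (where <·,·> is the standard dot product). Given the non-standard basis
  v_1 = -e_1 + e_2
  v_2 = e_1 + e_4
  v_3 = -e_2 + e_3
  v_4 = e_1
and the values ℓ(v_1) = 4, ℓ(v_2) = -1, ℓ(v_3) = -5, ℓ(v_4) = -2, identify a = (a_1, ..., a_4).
a = (-2, 2, -3, 1)

Write a = (a_1, ..., a_4) in the standard basis. For each basis vector v_i, ℓ(v_i) = <v_i, a> is a linear equation in the a_j's. Collect the n equations into a matrix system V a = ℓ, where row i of V is v_i (expressed in the standard basis). Since V is invertible (lower-triangular with 1s on the diagonal, up to permutation), solve by back-substitution:
  V =
[[-1, 1, 0, 0],
 [1, 0, 0, 1],
 [0, -1, 1, 0],
 [1, 0, 0, 0]]
  V a = (4, -1, -5, -2)
Solving gives a = (-2, 2, -3, 1).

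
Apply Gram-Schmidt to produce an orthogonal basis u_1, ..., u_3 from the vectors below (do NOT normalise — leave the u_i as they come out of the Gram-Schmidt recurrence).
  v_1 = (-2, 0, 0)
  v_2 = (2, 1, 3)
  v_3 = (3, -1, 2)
Orthogonal basis:
  u_1 = (-2, 0, 0)
  u_2 = (0, 1, 3)
  u_3 = (0, -3/2, 1/2)

Apply the Gram-Schmidt recurrence
  u_1 = v_1
  u_i = v_i − Σ_{j<i} ((v_i · u_j) / (u_j · u_j)) · u_j.

Step by step this gives:
  u_1 = (-2, 0, 0)
  u_2 = (0, 1, 3)
  u_3 = (0, -3/2, 1/2)

Orthogonality check:
  u_2 · u_1 = 0 (should be 0)
  u_3 · u_1 = 0 (should be 0)
  u_3 · u_2 = 0 (should be 0)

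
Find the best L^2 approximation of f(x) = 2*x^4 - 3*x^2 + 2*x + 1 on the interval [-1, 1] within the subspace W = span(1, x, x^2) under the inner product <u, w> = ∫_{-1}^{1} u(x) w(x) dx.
g(x) = -9*x^2/7 + 2*x + 29/35

The best approximation g ∈ W is the orthogonal projection of f onto W. Writing g = a_0 + a_1 x + a_2 x^2, the coefficients solve the normal equations G · a = b where
  G_{ij} = <φ_i, φ_j> and b_i = <f, φ_i>, with φ_0 = 1, φ_1 = x, φ_2 = x^2.
G =
  [2, 0, 2/3]
  [0, 2/3, 0]
  [2/3, 0, 2/5],
b = (4/5, 4/3, 4/105).
Solving gives a_0 = 29/35, a_1 = 2, a_2 = -9/7, so
  g(x) = -9*x^2/7 + 2*x + 29/35.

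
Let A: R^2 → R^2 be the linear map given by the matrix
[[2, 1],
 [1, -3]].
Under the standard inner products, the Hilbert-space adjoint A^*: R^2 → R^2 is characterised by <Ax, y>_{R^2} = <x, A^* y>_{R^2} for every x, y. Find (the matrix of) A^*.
A^* = A^T =
[[2, 1],
 [1, -3]]

For real matrices with standard dot products, the defining identity <Ax, y> = <x, A^* y> gives (Ax)^T y = x^T (A^*) y, i.e. x^T A^T y = x^T (A^*) y. Since this holds for all x, y, we must have A^* = A^T. Therefore
A^* =
[[2, 1],
 [1, -3]].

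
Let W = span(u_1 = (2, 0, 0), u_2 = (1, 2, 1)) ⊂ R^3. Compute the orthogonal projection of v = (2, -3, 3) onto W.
proj_W(v) = (2, -6/5, -3/5)

Set up U = [u_1 | ... | u_2] ∈ R^(3×2). The projector onto W = col(U) is P = U (U^T U)^(-1) U^T.
Compute U^T U =
  [4, 2]
  [2, 6],
and U^T v = (4, -1).
Solve U^T U · c = U^T v for the coefficients: c = (13/10, -3/5). The projection is proj_W(v) = U c.
Check: (v - proj_W(v)) · u_1 = 0  (should be 0).
Check: (v - proj_W(v)) · u_2 = 0  (should be 0).
Result: proj_W(v) = (2, -6/5, -3/5).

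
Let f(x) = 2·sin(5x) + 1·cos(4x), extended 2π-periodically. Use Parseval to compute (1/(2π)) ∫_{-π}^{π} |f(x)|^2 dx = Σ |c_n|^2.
Σ |c_n|^2 = 5/2

Expand |f|^2 and use orthogonality of {sin(nx), cos(mx)} on [-π, π]:
  ∫_{-π}^{π} sin(nx)^2 dx = π, ∫ cos(mx)^2 dx = π, and cross terms integrate to 0.
So ∫_{-π}^{π} f(x)^2 dx = 2^2 · π + 1^2 · π = (4 + 1)π.
Divide by 2π: (4 + 1)/2 = 5/2.
By Parseval, this equals Σ |c_n|^2.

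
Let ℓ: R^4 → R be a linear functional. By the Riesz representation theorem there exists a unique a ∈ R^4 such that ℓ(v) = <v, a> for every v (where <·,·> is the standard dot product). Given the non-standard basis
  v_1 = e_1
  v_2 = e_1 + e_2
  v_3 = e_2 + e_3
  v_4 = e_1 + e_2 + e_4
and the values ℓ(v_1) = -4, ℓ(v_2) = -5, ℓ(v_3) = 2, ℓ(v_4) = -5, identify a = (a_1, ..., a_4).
a = (-4, -1, 3, 0)

Write a = (a_1, ..., a_4) in the standard basis. For each basis vector v_i, ℓ(v_i) = <v_i, a> is a linear equation in the a_j's. Collect the n equations into a matrix system V a = ℓ, where row i of V is v_i (expressed in the standard basis). Since V is invertible (lower-triangular with 1s on the diagonal, up to permutation), solve by back-substitution:
  V =
[[1, 0, 0, 0],
 [1, 1, 0, 0],
 [0, 1, 1, 0],
 [1, 1, 0, 1]]
  V a = (-4, -5, 2, -5)
Solving gives a = (-4, -1, 3, 0).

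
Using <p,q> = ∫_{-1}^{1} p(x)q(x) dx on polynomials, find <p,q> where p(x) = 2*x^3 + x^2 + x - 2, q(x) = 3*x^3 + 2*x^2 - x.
<p,q> = -44/105

Expand the product: p(x)·q(x) = 6*x^6 + 7*x^5 + 3*x^4 - 5*x^3 - 5*x^2 + 2*x.
∫_{-1}^{1} of each monomial x^k gives [2/(k+1) if k even, 0 if k odd]. Integrating term-by-term (or equivalently evaluating the antiderivative F(x) = 6*x^7/7 + 7*x^6/6 + 3*x^5/5 - 5*x^4/4 - 5*x^3/3 + x^2 at the endpoints):
  F(1) − F(−1) = 99/140 − (473/420) = -44/105.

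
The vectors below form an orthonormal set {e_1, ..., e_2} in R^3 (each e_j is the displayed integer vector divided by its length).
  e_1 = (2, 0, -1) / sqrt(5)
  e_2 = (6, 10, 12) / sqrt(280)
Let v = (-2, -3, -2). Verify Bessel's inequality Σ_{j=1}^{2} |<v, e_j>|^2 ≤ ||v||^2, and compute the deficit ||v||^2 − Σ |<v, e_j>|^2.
Σ |<v, e_j>|^2 = 229/14; ||v||^2 = 17; deficit = 9/14

Write each e_j = u_j / sqrt(<u_j, u_j>) where u_j is the displayed integer vector. Then <v, e_j> = <v, u_j> / sqrt(<u_j, u_j>), so |<v, e_j>|^2 = <v, u_j>^2 / <u_j, u_j>.
Coefficients: <v, e_1> = -2/sqrt(5), <v, e_2> = -66/sqrt(280).
Square and sum: Σ |<v, e_j>|^2 = 229/14.
Compute ||v||^2 = v·v = 17.
Deficit = 17 − 229/14 = 9/14 ≥ 0, confirming Bessel's inequality. (The deficit equals ||v − Σ <v,e_j> e_j||^2, the squared distance from v to span{e_j}.)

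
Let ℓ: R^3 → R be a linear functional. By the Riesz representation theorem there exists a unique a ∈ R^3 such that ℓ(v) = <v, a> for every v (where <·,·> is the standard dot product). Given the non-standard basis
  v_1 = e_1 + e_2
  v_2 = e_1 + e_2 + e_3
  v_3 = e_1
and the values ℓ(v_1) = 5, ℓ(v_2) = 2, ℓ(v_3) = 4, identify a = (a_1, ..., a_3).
a = (4, 1, -3)

Write a = (a_1, ..., a_3) in the standard basis. For each basis vector v_i, ℓ(v_i) = <v_i, a> is a linear equation in the a_j's. Collect the n equations into a matrix system V a = ℓ, where row i of V is v_i (expressed in the standard basis). Since V is invertible (lower-triangular with 1s on the diagonal, up to permutation), solve by back-substitution:
  V =
[[1, 1, 0],
 [1, 1, 1],
 [1, 0, 0]]
  V a = (5, 2, 4)
Solving gives a = (4, 1, -3).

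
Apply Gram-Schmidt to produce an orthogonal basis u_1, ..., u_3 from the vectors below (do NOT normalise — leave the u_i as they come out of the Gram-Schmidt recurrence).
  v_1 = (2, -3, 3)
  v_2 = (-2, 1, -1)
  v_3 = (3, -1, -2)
Orthogonal basis:
  u_1 = (2, -3, 3)
  u_2 = (-12/11, -4/11, 4/11)
  u_3 = (0, -3/2, -3/2)

Apply the Gram-Schmidt recurrence
  u_1 = v_1
  u_i = v_i − Σ_{j<i} ((v_i · u_j) / (u_j · u_j)) · u_j.

Step by step this gives:
  u_1 = (2, -3, 3)
  u_2 = (-12/11, -4/11, 4/11)
  u_3 = (0, -3/2, -3/2)

Orthogonality check:
  u_2 · u_1 = 0 (should be 0)
  u_3 · u_1 = 0 (should be 0)
  u_3 · u_2 = 0 (should be 0)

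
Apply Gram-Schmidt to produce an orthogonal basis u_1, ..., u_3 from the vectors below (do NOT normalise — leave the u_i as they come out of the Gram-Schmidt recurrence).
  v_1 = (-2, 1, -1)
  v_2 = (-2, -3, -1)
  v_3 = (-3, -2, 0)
Orthogonal basis:
  u_1 = (-2, 1, -1)
  u_2 = (-4/3, -10/3, -2/3)
  u_3 = (-3/5, 0, 6/5)

Apply the Gram-Schmidt recurrence
  u_1 = v_1
  u_i = v_i − Σ_{j<i} ((v_i · u_j) / (u_j · u_j)) · u_j.

Step by step this gives:
  u_1 = (-2, 1, -1)
  u_2 = (-4/3, -10/3, -2/3)
  u_3 = (-3/5, 0, 6/5)

Orthogonality check:
  u_2 · u_1 = 0 (should be 0)
  u_3 · u_1 = 0 (should be 0)
  u_3 · u_2 = 0 (should be 0)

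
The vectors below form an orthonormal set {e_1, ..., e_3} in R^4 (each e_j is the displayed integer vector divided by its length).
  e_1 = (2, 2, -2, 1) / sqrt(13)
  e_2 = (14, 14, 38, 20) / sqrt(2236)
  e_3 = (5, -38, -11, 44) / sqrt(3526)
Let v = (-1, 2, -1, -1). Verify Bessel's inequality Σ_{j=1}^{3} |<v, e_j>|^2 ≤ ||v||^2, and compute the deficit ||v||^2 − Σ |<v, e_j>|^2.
Σ |<v, e_j>|^2 = 215/41; ||v||^2 = 7; deficit = 72/41

Write each e_j = u_j / sqrt(<u_j, u_j>) where u_j is the displayed integer vector. Then <v, e_j> = <v, u_j> / sqrt(<u_j, u_j>), so |<v, e_j>|^2 = <v, u_j>^2 / <u_j, u_j>.
Coefficients: <v, e_1> = 3/sqrt(13), <v, e_2> = -44/sqrt(2236), <v, e_3> = -114/sqrt(3526).
Square and sum: Σ |<v, e_j>|^2 = 215/41.
Compute ||v||^2 = v·v = 7.
Deficit = 7 − 215/41 = 72/41 ≥ 0, confirming Bessel's inequality. (The deficit equals ||v − Σ <v,e_j> e_j||^2, the squared distance from v to span{e_j}.)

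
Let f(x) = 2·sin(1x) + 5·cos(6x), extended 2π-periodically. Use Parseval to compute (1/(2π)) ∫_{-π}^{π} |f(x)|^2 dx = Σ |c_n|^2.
Σ |c_n|^2 = 29/2

Expand |f|^2 and use orthogonality of {sin(nx), cos(mx)} on [-π, π]:
  ∫_{-π}^{π} sin(nx)^2 dx = π, ∫ cos(mx)^2 dx = π, and cross terms integrate to 0.
So ∫_{-π}^{π} f(x)^2 dx = 2^2 · π + 5^2 · π = (4 + 25)π.
Divide by 2π: (4 + 25)/2 = 29/2.
By Parseval, this equals Σ |c_n|^2.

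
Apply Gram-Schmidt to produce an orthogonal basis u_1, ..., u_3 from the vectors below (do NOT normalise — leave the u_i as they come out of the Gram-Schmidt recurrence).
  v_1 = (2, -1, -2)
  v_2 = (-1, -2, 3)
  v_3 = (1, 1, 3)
Orthogonal basis:
  u_1 = (2, -1, -2)
  u_2 = (1/3, -8/3, 5/3)
  u_3 = (91/45, 52/45, 13/9)

Apply the Gram-Schmidt recurrence
  u_1 = v_1
  u_i = v_i − Σ_{j<i} ((v_i · u_j) / (u_j · u_j)) · u_j.

Step by step this gives:
  u_1 = (2, -1, -2)
  u_2 = (1/3, -8/3, 5/3)
  u_3 = (91/45, 52/45, 13/9)

Orthogonality check:
  u_2 · u_1 = 0 (should be 0)
  u_3 · u_1 = 0 (should be 0)
  u_3 · u_2 = 0 (should be 0)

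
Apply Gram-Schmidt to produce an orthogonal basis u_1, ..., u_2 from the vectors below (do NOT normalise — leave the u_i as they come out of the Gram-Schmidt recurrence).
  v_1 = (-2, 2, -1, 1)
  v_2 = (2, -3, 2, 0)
Orthogonal basis:
  u_1 = (-2, 2, -1, 1)
  u_2 = (-2/5, -3/5, 4/5, 6/5)

Apply the Gram-Schmidt recurrence
  u_1 = v_1
  u_i = v_i − Σ_{j<i} ((v_i · u_j) / (u_j · u_j)) · u_j.

Step by step this gives:
  u_1 = (-2, 2, -1, 1)
  u_2 = (-2/5, -3/5, 4/5, 6/5)

Orthogonality check:
  u_2 · u_1 = 0 (should be 0)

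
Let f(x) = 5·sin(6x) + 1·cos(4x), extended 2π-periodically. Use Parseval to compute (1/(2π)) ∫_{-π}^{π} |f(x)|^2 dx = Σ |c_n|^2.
Σ |c_n|^2 = 13

Expand |f|^2 and use orthogonality of {sin(nx), cos(mx)} on [-π, π]:
  ∫_{-π}^{π} sin(nx)^2 dx = π, ∫ cos(mx)^2 dx = π, and cross terms integrate to 0.
So ∫_{-π}^{π} f(x)^2 dx = 5^2 · π + 1^2 · π = (25 + 1)π.
Divide by 2π: (25 + 1)/2 = 13.
By Parseval, this equals Σ |c_n|^2.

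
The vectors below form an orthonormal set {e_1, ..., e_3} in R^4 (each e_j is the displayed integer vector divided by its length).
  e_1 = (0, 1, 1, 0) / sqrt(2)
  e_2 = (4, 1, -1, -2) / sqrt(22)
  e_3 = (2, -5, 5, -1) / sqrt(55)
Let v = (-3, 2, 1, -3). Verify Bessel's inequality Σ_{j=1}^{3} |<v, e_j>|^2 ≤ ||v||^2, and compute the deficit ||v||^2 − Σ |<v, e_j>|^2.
Σ |<v, e_j>|^2 = 34/5; ||v||^2 = 23; deficit = 81/5

Write each e_j = u_j / sqrt(<u_j, u_j>) where u_j is the displayed integer vector. Then <v, e_j> = <v, u_j> / sqrt(<u_j, u_j>), so |<v, e_j>|^2 = <v, u_j>^2 / <u_j, u_j>.
Coefficients: <v, e_1> = 3/sqrt(2), <v, e_2> = -5/sqrt(22), <v, e_3> = -8/sqrt(55).
Square and sum: Σ |<v, e_j>|^2 = 34/5.
Compute ||v||^2 = v·v = 23.
Deficit = 23 − 34/5 = 81/5 ≥ 0, confirming Bessel's inequality. (The deficit equals ||v − Σ <v,e_j> e_j||^2, the squared distance from v to span{e_j}.)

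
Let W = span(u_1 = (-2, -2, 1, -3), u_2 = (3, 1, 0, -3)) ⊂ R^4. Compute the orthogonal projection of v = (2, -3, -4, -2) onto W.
proj_W(v) = (340/341, 24/341, 67/341, -675/341)

Set up U = [u_1 | ... | u_2] ∈ R^(4×2). The projector onto W = col(U) is P = U (U^T U)^(-1) U^T.
Compute U^T U =
  [18, 1]
  [1, 19],
and U^T v = (4, 9).
Solve U^T U · c = U^T v for the coefficients: c = (67/341, 158/341). The projection is proj_W(v) = U c.
Check: (v - proj_W(v)) · u_1 = 0  (should be 0).
Check: (v - proj_W(v)) · u_2 = 0  (should be 0).
Result: proj_W(v) = (340/341, 24/341, 67/341, -675/341).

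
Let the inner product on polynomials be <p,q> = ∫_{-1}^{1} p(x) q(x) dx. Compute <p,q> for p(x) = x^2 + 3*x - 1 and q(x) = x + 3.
<p,q> = -2

Expand the product: p(x)·q(x) = x^3 + 6*x^2 + 8*x - 3.
∫_{-1}^{1} of each monomial x^k gives [2/(k+1) if k even, 0 if k odd]. Integrating term-by-term (or equivalently evaluating the antiderivative F(x) = x^4/4 + 2*x^3 + 4*x^2 - 3*x at the endpoints):
  F(1) − F(−1) = 13/4 − (21/4) = -2.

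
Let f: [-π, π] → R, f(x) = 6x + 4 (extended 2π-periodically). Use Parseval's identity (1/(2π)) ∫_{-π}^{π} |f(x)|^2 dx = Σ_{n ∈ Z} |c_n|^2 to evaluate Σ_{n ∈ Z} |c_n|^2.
Σ |c_n|^2 = 12π^2 + 16

Expand and integrate term by term over [-π, π]:
  ∫ (6x)^2 dx = 36·(2π^3/3); ∫ 2·6·(4)·x dx = 0 (odd integrand); ∫ 4^2 dx = 16·2π.
So (1/(2π)) ∫_{-π}^{π} (6x + 4)^2 dx = 36π^2/3 + 16 = 12π^2 + 16.
Parseval ⇒ Σ |c_n|^2 = 12π^2 + 16.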